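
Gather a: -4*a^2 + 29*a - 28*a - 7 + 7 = -4*a^2 + a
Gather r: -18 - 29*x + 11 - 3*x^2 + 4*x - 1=-3*x^2 - 25*x - 8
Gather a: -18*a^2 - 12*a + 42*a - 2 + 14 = -18*a^2 + 30*a + 12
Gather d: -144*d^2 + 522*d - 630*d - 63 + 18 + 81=-144*d^2 - 108*d + 36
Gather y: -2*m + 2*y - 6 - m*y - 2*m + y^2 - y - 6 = -4*m + y^2 + y*(1 - m) - 12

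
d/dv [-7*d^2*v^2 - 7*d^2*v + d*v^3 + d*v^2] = d*(-14*d*v - 7*d + 3*v^2 + 2*v)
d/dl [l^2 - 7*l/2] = 2*l - 7/2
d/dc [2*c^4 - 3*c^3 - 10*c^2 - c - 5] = 8*c^3 - 9*c^2 - 20*c - 1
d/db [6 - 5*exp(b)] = -5*exp(b)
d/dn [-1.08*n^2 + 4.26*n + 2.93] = 4.26 - 2.16*n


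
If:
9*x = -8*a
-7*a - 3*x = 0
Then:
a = 0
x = 0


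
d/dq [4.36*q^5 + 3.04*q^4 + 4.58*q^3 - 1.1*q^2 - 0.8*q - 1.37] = 21.8*q^4 + 12.16*q^3 + 13.74*q^2 - 2.2*q - 0.8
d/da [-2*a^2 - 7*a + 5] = -4*a - 7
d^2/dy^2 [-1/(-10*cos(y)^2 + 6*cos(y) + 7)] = 2*(200*sin(y)^4 - 258*sin(y)^2 + 183*cos(y)/2 - 45*cos(3*y)/2 - 48)/(10*sin(y)^2 + 6*cos(y) - 3)^3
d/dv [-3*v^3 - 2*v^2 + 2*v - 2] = -9*v^2 - 4*v + 2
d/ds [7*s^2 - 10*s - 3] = 14*s - 10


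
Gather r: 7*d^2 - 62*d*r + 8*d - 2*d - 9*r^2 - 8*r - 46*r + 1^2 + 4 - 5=7*d^2 + 6*d - 9*r^2 + r*(-62*d - 54)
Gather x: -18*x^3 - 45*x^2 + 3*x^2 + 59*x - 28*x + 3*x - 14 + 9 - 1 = -18*x^3 - 42*x^2 + 34*x - 6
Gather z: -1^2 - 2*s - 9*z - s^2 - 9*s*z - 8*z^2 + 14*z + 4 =-s^2 - 2*s - 8*z^2 + z*(5 - 9*s) + 3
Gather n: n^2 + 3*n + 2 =n^2 + 3*n + 2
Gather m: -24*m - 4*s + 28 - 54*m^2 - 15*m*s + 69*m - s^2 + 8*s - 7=-54*m^2 + m*(45 - 15*s) - s^2 + 4*s + 21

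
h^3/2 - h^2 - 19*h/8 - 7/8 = (h/2 + 1/2)*(h - 7/2)*(h + 1/2)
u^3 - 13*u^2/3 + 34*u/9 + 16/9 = (u - 8/3)*(u - 2)*(u + 1/3)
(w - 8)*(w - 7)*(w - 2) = w^3 - 17*w^2 + 86*w - 112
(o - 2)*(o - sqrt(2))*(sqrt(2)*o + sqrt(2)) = sqrt(2)*o^3 - 2*o^2 - sqrt(2)*o^2 - 2*sqrt(2)*o + 2*o + 4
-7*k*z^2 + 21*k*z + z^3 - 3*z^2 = z*(-7*k + z)*(z - 3)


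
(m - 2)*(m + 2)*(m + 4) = m^3 + 4*m^2 - 4*m - 16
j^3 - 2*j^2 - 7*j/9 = j*(j - 7/3)*(j + 1/3)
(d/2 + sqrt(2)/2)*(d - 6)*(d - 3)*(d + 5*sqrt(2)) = d^4/2 - 9*d^3/2 + 3*sqrt(2)*d^3 - 27*sqrt(2)*d^2 + 14*d^2 - 45*d + 54*sqrt(2)*d + 90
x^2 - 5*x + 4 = (x - 4)*(x - 1)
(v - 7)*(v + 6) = v^2 - v - 42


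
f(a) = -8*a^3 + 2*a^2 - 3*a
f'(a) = -24*a^2 + 4*a - 3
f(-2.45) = 137.00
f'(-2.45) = -156.86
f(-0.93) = 10.95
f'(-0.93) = -27.48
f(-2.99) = 240.70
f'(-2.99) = -229.52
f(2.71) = -152.66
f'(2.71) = -168.42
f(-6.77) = 2594.29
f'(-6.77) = -1130.07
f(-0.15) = 0.52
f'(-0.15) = -4.14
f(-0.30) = 1.30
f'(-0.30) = -6.36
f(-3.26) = 308.20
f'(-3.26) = -271.10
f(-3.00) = 243.00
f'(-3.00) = -231.00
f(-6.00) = 1818.00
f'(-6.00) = -891.00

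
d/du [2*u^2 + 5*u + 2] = 4*u + 5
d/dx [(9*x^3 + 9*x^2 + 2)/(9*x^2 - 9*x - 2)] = 9*(9*x^4 - 18*x^3 - 15*x^2 - 8*x + 2)/(81*x^4 - 162*x^3 + 45*x^2 + 36*x + 4)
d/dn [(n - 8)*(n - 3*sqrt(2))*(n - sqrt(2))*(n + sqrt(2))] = 4*n^3 - 24*n^2 - 9*sqrt(2)*n^2 - 4*n + 48*sqrt(2)*n + 6*sqrt(2) + 16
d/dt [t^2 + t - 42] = 2*t + 1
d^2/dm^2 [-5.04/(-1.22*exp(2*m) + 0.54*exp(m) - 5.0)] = ((2.7216 - 24.5952*exp(m))*(1.22*exp(2*m) - 0.54*exp(m) + 5.0) + 5.04*(2.44*exp(m) - 0.54)*(4.88*exp(m) - 1.08)*exp(m))*exp(m)/(1.22*exp(2*m) - 0.54*exp(m) + 5.0)^3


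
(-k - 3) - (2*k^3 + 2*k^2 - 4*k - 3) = -2*k^3 - 2*k^2 + 3*k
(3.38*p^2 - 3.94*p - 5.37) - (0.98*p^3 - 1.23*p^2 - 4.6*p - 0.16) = -0.98*p^3 + 4.61*p^2 + 0.66*p - 5.21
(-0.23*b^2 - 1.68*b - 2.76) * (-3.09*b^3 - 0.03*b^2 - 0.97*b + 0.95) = 0.7107*b^5 + 5.1981*b^4 + 8.8019*b^3 + 1.4939*b^2 + 1.0812*b - 2.622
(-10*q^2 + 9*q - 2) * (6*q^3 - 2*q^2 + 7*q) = -60*q^5 + 74*q^4 - 100*q^3 + 67*q^2 - 14*q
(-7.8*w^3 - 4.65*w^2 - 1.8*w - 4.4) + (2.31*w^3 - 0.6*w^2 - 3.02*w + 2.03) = -5.49*w^3 - 5.25*w^2 - 4.82*w - 2.37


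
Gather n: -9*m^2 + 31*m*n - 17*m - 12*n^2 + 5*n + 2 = -9*m^2 - 17*m - 12*n^2 + n*(31*m + 5) + 2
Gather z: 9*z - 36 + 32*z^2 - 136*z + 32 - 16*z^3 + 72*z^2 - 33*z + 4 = -16*z^3 + 104*z^2 - 160*z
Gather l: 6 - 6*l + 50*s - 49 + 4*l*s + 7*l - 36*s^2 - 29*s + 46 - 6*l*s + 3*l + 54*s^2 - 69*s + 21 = l*(4 - 2*s) + 18*s^2 - 48*s + 24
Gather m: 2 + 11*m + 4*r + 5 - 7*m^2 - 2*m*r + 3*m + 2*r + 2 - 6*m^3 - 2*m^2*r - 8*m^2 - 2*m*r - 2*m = -6*m^3 + m^2*(-2*r - 15) + m*(12 - 4*r) + 6*r + 9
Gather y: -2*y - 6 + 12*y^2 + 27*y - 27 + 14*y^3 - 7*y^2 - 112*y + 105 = 14*y^3 + 5*y^2 - 87*y + 72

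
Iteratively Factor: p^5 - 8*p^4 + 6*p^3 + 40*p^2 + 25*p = (p - 5)*(p^4 - 3*p^3 - 9*p^2 - 5*p) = p*(p - 5)*(p^3 - 3*p^2 - 9*p - 5) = p*(p - 5)*(p + 1)*(p^2 - 4*p - 5) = p*(p - 5)*(p + 1)^2*(p - 5)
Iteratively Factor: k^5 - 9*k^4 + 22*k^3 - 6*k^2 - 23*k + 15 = (k - 1)*(k^4 - 8*k^3 + 14*k^2 + 8*k - 15) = (k - 1)*(k + 1)*(k^3 - 9*k^2 + 23*k - 15) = (k - 1)^2*(k + 1)*(k^2 - 8*k + 15) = (k - 3)*(k - 1)^2*(k + 1)*(k - 5)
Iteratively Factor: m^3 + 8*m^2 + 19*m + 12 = (m + 3)*(m^2 + 5*m + 4) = (m + 1)*(m + 3)*(m + 4)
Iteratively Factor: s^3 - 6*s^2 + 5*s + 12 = (s - 4)*(s^2 - 2*s - 3) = (s - 4)*(s - 3)*(s + 1)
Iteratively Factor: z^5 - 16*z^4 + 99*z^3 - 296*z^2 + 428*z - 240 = (z - 3)*(z^4 - 13*z^3 + 60*z^2 - 116*z + 80) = (z - 3)*(z - 2)*(z^3 - 11*z^2 + 38*z - 40) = (z - 5)*(z - 3)*(z - 2)*(z^2 - 6*z + 8) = (z - 5)*(z - 4)*(z - 3)*(z - 2)*(z - 2)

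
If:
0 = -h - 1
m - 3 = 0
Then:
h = -1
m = 3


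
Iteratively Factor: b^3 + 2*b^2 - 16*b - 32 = (b - 4)*(b^2 + 6*b + 8) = (b - 4)*(b + 4)*(b + 2)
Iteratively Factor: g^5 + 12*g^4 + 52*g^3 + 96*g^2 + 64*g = (g + 2)*(g^4 + 10*g^3 + 32*g^2 + 32*g) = (g + 2)*(g + 4)*(g^3 + 6*g^2 + 8*g) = g*(g + 2)*(g + 4)*(g^2 + 6*g + 8) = g*(g + 2)*(g + 4)^2*(g + 2)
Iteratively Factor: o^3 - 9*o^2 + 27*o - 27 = (o - 3)*(o^2 - 6*o + 9) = (o - 3)^2*(o - 3)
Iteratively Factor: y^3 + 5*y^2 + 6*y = (y)*(y^2 + 5*y + 6) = y*(y + 2)*(y + 3)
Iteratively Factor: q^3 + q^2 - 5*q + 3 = (q - 1)*(q^2 + 2*q - 3) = (q - 1)^2*(q + 3)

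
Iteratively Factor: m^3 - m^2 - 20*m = (m)*(m^2 - m - 20) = m*(m + 4)*(m - 5)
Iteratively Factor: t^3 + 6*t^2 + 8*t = (t + 2)*(t^2 + 4*t) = t*(t + 2)*(t + 4)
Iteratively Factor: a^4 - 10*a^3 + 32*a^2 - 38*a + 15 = (a - 1)*(a^3 - 9*a^2 + 23*a - 15) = (a - 5)*(a - 1)*(a^2 - 4*a + 3) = (a - 5)*(a - 3)*(a - 1)*(a - 1)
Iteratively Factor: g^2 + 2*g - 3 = (g + 3)*(g - 1)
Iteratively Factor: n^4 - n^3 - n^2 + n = (n - 1)*(n^3 - n) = (n - 1)*(n + 1)*(n^2 - n) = n*(n - 1)*(n + 1)*(n - 1)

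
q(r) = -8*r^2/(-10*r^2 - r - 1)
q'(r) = -8*r^2*(20*r + 1)/(-10*r^2 - r - 1)^2 - 16*r/(-10*r^2 - r - 1)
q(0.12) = 0.09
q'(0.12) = 1.27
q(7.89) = 0.79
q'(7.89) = 0.00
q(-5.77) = 0.81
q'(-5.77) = 0.00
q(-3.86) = 0.82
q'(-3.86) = 0.00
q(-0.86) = 0.79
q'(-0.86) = -0.14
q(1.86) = 0.74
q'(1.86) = 0.04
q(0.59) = 0.55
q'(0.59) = 0.48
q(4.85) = 0.78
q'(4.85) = 0.00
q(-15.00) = 0.81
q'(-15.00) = 0.00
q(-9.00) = 0.81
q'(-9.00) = 0.00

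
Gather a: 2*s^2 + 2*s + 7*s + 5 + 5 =2*s^2 + 9*s + 10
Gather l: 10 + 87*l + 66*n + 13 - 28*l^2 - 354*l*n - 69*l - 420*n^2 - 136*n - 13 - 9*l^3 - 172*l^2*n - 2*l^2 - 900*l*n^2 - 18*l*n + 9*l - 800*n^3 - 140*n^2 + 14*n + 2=-9*l^3 + l^2*(-172*n - 30) + l*(-900*n^2 - 372*n + 27) - 800*n^3 - 560*n^2 - 56*n + 12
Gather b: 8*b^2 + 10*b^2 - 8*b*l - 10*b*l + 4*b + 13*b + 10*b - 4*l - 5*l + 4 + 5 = 18*b^2 + b*(27 - 18*l) - 9*l + 9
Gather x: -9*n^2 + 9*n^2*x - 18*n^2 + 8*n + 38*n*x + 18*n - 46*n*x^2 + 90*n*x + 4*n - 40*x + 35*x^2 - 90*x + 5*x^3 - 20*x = -27*n^2 + 30*n + 5*x^3 + x^2*(35 - 46*n) + x*(9*n^2 + 128*n - 150)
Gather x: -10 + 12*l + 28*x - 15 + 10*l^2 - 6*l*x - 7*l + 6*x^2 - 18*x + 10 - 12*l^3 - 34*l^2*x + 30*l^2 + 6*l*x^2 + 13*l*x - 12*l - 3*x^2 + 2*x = -12*l^3 + 40*l^2 - 7*l + x^2*(6*l + 3) + x*(-34*l^2 + 7*l + 12) - 15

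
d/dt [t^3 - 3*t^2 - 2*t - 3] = 3*t^2 - 6*t - 2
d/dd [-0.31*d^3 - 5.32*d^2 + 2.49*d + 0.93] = -0.93*d^2 - 10.64*d + 2.49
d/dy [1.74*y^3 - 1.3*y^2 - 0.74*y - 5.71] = 5.22*y^2 - 2.6*y - 0.74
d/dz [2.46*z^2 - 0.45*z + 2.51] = 4.92*z - 0.45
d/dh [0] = 0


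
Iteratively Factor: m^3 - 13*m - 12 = (m + 1)*(m^2 - m - 12) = (m + 1)*(m + 3)*(m - 4)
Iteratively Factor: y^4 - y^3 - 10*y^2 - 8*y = (y + 1)*(y^3 - 2*y^2 - 8*y) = (y + 1)*(y + 2)*(y^2 - 4*y) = (y - 4)*(y + 1)*(y + 2)*(y)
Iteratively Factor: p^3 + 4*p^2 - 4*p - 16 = (p - 2)*(p^2 + 6*p + 8) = (p - 2)*(p + 4)*(p + 2)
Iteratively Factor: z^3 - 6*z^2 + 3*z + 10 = (z + 1)*(z^2 - 7*z + 10) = (z - 2)*(z + 1)*(z - 5)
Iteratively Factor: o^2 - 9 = (o - 3)*(o + 3)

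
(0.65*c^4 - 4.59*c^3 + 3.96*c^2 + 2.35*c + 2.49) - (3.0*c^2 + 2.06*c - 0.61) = 0.65*c^4 - 4.59*c^3 + 0.96*c^2 + 0.29*c + 3.1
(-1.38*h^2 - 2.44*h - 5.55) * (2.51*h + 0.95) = -3.4638*h^3 - 7.4354*h^2 - 16.2485*h - 5.2725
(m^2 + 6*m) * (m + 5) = m^3 + 11*m^2 + 30*m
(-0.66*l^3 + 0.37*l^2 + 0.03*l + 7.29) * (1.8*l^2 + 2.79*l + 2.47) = -1.188*l^5 - 1.1754*l^4 - 0.5439*l^3 + 14.1196*l^2 + 20.4132*l + 18.0063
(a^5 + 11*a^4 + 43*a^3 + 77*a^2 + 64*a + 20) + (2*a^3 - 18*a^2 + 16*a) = a^5 + 11*a^4 + 45*a^3 + 59*a^2 + 80*a + 20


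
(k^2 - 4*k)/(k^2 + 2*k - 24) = k/(k + 6)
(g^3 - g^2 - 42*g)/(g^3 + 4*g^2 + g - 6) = g*(g^2 - g - 42)/(g^3 + 4*g^2 + g - 6)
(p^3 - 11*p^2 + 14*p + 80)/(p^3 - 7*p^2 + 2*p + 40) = (p - 8)/(p - 4)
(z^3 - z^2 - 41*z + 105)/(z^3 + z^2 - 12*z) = (z^2 + 2*z - 35)/(z*(z + 4))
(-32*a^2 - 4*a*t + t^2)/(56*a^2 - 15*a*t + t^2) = (4*a + t)/(-7*a + t)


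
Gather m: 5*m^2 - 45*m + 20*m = 5*m^2 - 25*m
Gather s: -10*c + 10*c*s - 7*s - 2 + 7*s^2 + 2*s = -10*c + 7*s^2 + s*(10*c - 5) - 2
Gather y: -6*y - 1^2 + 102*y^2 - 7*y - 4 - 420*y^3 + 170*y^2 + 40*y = -420*y^3 + 272*y^2 + 27*y - 5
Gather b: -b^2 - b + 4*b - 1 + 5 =-b^2 + 3*b + 4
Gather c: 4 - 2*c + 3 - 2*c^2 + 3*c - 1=-2*c^2 + c + 6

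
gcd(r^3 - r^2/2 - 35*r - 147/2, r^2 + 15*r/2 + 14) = r + 7/2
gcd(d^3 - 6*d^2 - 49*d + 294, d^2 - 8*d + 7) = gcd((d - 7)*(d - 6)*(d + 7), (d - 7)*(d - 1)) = d - 7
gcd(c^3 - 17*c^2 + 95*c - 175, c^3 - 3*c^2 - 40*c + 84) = c - 7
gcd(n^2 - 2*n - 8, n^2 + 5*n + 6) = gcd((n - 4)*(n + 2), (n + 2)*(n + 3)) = n + 2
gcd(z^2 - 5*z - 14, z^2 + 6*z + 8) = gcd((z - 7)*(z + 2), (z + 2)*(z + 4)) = z + 2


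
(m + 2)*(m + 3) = m^2 + 5*m + 6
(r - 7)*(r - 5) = r^2 - 12*r + 35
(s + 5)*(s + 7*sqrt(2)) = s^2 + 5*s + 7*sqrt(2)*s + 35*sqrt(2)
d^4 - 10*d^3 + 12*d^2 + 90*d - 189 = (d - 7)*(d - 3)^2*(d + 3)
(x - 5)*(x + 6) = x^2 + x - 30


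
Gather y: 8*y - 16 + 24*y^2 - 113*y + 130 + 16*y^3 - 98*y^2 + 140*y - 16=16*y^3 - 74*y^2 + 35*y + 98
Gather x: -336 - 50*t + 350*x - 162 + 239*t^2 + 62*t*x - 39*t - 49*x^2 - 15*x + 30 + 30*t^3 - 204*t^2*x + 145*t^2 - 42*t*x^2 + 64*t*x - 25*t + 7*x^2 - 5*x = 30*t^3 + 384*t^2 - 114*t + x^2*(-42*t - 42) + x*(-204*t^2 + 126*t + 330) - 468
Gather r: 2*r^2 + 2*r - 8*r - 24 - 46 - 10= 2*r^2 - 6*r - 80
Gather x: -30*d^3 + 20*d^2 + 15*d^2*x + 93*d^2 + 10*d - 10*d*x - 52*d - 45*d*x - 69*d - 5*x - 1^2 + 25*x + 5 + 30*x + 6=-30*d^3 + 113*d^2 - 111*d + x*(15*d^2 - 55*d + 50) + 10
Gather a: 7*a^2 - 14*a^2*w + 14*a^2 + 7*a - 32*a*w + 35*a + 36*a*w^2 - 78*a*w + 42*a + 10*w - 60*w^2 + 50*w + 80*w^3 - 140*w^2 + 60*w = a^2*(21 - 14*w) + a*(36*w^2 - 110*w + 84) + 80*w^3 - 200*w^2 + 120*w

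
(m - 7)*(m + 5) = m^2 - 2*m - 35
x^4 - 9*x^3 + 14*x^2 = x^2*(x - 7)*(x - 2)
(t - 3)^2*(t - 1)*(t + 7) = t^4 - 34*t^2 + 96*t - 63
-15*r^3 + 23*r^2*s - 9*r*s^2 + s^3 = (-5*r + s)*(-3*r + s)*(-r + s)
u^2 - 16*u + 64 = (u - 8)^2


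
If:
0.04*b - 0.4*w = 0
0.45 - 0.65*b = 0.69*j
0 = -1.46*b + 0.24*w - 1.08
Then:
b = -0.75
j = 1.36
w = -0.08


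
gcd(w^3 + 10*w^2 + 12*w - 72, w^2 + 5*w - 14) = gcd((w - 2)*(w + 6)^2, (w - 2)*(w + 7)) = w - 2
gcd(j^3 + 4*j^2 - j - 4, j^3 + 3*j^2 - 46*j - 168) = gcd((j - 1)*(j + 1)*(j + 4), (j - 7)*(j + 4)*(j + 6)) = j + 4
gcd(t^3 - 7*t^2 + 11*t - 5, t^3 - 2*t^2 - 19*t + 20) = t^2 - 6*t + 5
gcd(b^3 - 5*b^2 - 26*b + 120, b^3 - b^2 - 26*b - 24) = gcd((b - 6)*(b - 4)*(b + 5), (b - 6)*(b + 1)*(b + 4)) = b - 6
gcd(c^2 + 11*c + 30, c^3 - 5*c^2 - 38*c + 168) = c + 6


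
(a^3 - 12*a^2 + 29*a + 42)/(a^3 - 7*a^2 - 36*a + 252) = (a + 1)/(a + 6)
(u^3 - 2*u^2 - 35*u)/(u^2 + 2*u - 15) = u*(u - 7)/(u - 3)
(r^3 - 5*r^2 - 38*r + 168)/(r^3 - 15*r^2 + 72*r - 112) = (r + 6)/(r - 4)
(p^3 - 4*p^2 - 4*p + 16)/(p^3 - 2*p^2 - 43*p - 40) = (-p^3 + 4*p^2 + 4*p - 16)/(-p^3 + 2*p^2 + 43*p + 40)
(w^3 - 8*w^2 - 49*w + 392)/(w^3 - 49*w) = (w - 8)/w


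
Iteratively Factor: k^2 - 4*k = (k - 4)*(k)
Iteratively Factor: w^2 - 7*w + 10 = (w - 5)*(w - 2)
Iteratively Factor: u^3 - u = (u)*(u^2 - 1) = u*(u - 1)*(u + 1)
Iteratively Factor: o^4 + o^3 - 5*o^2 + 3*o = (o)*(o^3 + o^2 - 5*o + 3) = o*(o - 1)*(o^2 + 2*o - 3) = o*(o - 1)^2*(o + 3)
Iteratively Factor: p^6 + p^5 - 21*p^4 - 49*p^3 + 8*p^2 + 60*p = (p + 2)*(p^5 - p^4 - 19*p^3 - 11*p^2 + 30*p) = p*(p + 2)*(p^4 - p^3 - 19*p^2 - 11*p + 30) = p*(p - 1)*(p + 2)*(p^3 - 19*p - 30) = p*(p - 5)*(p - 1)*(p + 2)*(p^2 + 5*p + 6) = p*(p - 5)*(p - 1)*(p + 2)^2*(p + 3)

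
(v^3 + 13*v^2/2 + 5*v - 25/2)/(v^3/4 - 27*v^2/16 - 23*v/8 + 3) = 8*(2*v^3 + 13*v^2 + 10*v - 25)/(4*v^3 - 27*v^2 - 46*v + 48)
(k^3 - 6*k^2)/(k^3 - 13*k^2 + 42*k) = k/(k - 7)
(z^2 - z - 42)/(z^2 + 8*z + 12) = (z - 7)/(z + 2)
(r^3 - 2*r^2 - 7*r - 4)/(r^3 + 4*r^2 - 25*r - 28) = (r + 1)/(r + 7)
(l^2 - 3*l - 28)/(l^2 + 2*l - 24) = (l^2 - 3*l - 28)/(l^2 + 2*l - 24)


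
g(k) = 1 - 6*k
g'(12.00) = -6.00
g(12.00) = -71.00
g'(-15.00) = -6.00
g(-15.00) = 91.00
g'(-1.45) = -6.00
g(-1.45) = 9.70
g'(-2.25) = -6.00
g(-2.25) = 14.50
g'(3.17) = -6.00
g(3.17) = -18.02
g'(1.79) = -6.00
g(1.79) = -9.74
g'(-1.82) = -6.00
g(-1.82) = 11.92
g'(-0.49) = -6.00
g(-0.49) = 3.94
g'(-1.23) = -6.00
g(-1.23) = 8.38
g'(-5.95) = -6.00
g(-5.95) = 36.70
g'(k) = -6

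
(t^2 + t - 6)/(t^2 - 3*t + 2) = (t + 3)/(t - 1)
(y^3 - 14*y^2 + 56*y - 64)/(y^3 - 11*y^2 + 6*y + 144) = (y^2 - 6*y + 8)/(y^2 - 3*y - 18)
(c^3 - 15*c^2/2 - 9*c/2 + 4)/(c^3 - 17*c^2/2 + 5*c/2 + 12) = (2*c - 1)/(2*c - 3)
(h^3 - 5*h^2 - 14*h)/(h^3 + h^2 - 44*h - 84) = h/(h + 6)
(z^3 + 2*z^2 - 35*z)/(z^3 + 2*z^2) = (z^2 + 2*z - 35)/(z*(z + 2))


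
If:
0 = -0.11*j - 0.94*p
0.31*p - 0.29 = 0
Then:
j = -7.99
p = 0.94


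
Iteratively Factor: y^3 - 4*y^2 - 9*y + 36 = (y - 3)*(y^2 - y - 12) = (y - 3)*(y + 3)*(y - 4)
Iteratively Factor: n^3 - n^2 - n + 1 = (n - 1)*(n^2 - 1) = (n - 1)*(n + 1)*(n - 1)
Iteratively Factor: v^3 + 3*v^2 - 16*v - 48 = (v - 4)*(v^2 + 7*v + 12) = (v - 4)*(v + 3)*(v + 4)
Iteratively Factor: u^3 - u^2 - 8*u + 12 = (u + 3)*(u^2 - 4*u + 4) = (u - 2)*(u + 3)*(u - 2)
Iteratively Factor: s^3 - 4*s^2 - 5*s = (s)*(s^2 - 4*s - 5) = s*(s - 5)*(s + 1)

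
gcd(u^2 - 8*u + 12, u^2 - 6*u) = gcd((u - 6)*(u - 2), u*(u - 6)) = u - 6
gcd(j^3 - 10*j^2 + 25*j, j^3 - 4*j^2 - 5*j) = j^2 - 5*j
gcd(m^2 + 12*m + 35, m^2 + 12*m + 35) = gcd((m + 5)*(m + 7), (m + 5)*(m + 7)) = m^2 + 12*m + 35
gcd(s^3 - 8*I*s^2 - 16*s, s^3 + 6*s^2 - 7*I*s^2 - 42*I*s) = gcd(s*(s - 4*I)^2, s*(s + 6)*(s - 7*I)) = s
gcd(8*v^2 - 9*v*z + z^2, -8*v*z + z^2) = -8*v + z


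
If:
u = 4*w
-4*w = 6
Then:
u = -6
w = -3/2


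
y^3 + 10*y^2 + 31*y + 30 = (y + 2)*(y + 3)*(y + 5)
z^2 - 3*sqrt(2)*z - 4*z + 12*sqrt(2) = (z - 4)*(z - 3*sqrt(2))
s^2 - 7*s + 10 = (s - 5)*(s - 2)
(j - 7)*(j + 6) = j^2 - j - 42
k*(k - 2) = k^2 - 2*k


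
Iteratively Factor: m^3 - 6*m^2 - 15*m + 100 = (m - 5)*(m^2 - m - 20) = (m - 5)*(m + 4)*(m - 5)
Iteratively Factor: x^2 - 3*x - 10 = (x + 2)*(x - 5)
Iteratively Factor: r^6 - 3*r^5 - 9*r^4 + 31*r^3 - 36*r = (r)*(r^5 - 3*r^4 - 9*r^3 + 31*r^2 - 36) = r*(r - 2)*(r^4 - r^3 - 11*r^2 + 9*r + 18) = r*(r - 2)*(r + 1)*(r^3 - 2*r^2 - 9*r + 18) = r*(r - 2)*(r + 1)*(r + 3)*(r^2 - 5*r + 6) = r*(r - 2)^2*(r + 1)*(r + 3)*(r - 3)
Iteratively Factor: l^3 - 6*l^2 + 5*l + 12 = (l + 1)*(l^2 - 7*l + 12) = (l - 3)*(l + 1)*(l - 4)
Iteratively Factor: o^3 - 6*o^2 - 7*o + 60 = (o - 5)*(o^2 - o - 12) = (o - 5)*(o + 3)*(o - 4)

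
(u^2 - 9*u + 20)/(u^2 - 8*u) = (u^2 - 9*u + 20)/(u*(u - 8))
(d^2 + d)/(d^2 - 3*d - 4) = d/(d - 4)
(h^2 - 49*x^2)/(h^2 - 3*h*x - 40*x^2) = (-h^2 + 49*x^2)/(-h^2 + 3*h*x + 40*x^2)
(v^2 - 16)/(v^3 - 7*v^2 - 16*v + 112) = 1/(v - 7)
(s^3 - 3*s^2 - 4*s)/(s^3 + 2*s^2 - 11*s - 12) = s*(s - 4)/(s^2 + s - 12)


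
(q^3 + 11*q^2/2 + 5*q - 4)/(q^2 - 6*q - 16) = (q^2 + 7*q/2 - 2)/(q - 8)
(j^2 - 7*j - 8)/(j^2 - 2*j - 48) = (j + 1)/(j + 6)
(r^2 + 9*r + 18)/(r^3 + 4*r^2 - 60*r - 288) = (r + 3)/(r^2 - 2*r - 48)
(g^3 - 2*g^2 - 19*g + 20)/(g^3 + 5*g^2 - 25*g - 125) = (g^2 + 3*g - 4)/(g^2 + 10*g + 25)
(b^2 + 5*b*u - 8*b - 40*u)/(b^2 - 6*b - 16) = (b + 5*u)/(b + 2)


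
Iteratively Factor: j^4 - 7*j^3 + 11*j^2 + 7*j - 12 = (j - 3)*(j^3 - 4*j^2 - j + 4) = (j - 4)*(j - 3)*(j^2 - 1) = (j - 4)*(j - 3)*(j + 1)*(j - 1)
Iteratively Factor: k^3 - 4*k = (k - 2)*(k^2 + 2*k) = (k - 2)*(k + 2)*(k)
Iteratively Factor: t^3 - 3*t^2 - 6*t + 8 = (t + 2)*(t^2 - 5*t + 4) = (t - 1)*(t + 2)*(t - 4)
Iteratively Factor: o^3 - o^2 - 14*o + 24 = (o - 3)*(o^2 + 2*o - 8) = (o - 3)*(o - 2)*(o + 4)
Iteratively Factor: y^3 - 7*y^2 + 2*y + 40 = (y - 5)*(y^2 - 2*y - 8) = (y - 5)*(y - 4)*(y + 2)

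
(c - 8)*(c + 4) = c^2 - 4*c - 32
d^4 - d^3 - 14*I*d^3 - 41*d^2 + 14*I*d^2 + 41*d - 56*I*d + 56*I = (d - 1)*(d - 8*I)*(d - 7*I)*(d + I)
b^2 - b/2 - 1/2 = (b - 1)*(b + 1/2)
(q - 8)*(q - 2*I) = q^2 - 8*q - 2*I*q + 16*I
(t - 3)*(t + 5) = t^2 + 2*t - 15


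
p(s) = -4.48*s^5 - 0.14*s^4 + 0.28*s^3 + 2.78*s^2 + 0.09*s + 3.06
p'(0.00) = 0.09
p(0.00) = 3.06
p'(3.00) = -1805.19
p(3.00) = -1064.07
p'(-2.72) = -1223.64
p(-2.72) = 677.08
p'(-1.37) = -83.42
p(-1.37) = 28.56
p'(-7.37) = -65858.38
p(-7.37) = 97040.94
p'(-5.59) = -21779.26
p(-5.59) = 24357.09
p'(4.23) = -7175.24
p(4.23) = -6037.53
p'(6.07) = -30469.50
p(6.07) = -36937.98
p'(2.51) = -878.60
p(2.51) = -426.65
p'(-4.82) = -12034.76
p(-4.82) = 11615.32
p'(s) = -22.4*s^4 - 0.56*s^3 + 0.84*s^2 + 5.56*s + 0.09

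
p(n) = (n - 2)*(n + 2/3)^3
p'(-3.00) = -94.37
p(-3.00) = 63.52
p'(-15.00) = -13422.37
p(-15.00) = 50059.96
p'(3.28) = 121.29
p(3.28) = 78.69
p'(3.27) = 120.05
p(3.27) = 77.48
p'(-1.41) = -6.06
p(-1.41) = 1.40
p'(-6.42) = -1026.57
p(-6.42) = 1603.51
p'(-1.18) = -2.65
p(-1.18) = 0.43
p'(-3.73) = -190.06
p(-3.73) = 164.72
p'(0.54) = -4.62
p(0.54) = -2.57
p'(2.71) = 62.79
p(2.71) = 27.34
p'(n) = 3*(n - 2)*(n + 2/3)^2 + (n + 2/3)^3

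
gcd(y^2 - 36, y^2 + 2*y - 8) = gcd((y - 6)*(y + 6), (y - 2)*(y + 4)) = 1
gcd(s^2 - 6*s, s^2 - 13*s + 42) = s - 6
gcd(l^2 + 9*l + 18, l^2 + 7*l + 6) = l + 6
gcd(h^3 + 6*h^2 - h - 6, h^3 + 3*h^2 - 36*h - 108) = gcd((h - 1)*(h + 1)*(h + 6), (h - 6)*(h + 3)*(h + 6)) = h + 6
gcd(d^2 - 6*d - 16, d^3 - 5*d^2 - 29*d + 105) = 1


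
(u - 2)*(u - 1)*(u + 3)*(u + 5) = u^4 + 5*u^3 - 7*u^2 - 29*u + 30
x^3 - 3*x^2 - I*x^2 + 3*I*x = x*(x - 3)*(x - I)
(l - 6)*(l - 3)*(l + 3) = l^3 - 6*l^2 - 9*l + 54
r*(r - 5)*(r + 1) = r^3 - 4*r^2 - 5*r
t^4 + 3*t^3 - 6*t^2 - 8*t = t*(t - 2)*(t + 1)*(t + 4)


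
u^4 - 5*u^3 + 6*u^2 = u^2*(u - 3)*(u - 2)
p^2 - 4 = (p - 2)*(p + 2)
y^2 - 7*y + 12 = (y - 4)*(y - 3)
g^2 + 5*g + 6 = (g + 2)*(g + 3)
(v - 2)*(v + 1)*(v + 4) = v^3 + 3*v^2 - 6*v - 8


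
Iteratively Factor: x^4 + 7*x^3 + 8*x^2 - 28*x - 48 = (x + 2)*(x^3 + 5*x^2 - 2*x - 24) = (x + 2)*(x + 3)*(x^2 + 2*x - 8) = (x + 2)*(x + 3)*(x + 4)*(x - 2)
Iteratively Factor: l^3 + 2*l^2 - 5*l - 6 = (l - 2)*(l^2 + 4*l + 3) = (l - 2)*(l + 3)*(l + 1)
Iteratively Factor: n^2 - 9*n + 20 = (n - 4)*(n - 5)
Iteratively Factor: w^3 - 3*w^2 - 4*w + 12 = (w + 2)*(w^2 - 5*w + 6) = (w - 2)*(w + 2)*(w - 3)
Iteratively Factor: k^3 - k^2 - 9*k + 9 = (k - 3)*(k^2 + 2*k - 3) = (k - 3)*(k - 1)*(k + 3)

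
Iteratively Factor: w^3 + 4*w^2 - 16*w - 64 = (w + 4)*(w^2 - 16) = (w - 4)*(w + 4)*(w + 4)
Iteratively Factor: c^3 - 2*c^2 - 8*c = (c)*(c^2 - 2*c - 8) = c*(c - 4)*(c + 2)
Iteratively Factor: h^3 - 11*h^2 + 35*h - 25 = (h - 1)*(h^2 - 10*h + 25) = (h - 5)*(h - 1)*(h - 5)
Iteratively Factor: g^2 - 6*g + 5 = (g - 1)*(g - 5)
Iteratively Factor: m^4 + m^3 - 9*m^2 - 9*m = (m - 3)*(m^3 + 4*m^2 + 3*m) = (m - 3)*(m + 1)*(m^2 + 3*m) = (m - 3)*(m + 1)*(m + 3)*(m)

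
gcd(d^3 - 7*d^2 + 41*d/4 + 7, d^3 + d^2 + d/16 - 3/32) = d + 1/2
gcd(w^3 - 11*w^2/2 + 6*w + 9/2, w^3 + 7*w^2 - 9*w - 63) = w - 3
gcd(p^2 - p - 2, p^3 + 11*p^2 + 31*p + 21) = p + 1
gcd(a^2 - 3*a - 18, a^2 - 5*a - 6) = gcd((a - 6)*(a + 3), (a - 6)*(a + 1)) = a - 6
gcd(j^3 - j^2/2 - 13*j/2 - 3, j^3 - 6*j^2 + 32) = j + 2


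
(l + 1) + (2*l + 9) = 3*l + 10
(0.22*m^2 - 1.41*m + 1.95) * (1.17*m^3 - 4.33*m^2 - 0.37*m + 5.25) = 0.2574*m^5 - 2.6023*m^4 + 8.3054*m^3 - 6.7668*m^2 - 8.124*m + 10.2375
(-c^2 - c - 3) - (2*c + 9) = -c^2 - 3*c - 12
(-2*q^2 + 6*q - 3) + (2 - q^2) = -3*q^2 + 6*q - 1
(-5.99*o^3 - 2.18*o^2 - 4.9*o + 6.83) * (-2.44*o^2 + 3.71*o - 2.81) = 14.6156*o^5 - 16.9037*o^4 + 20.7001*o^3 - 28.7184*o^2 + 39.1083*o - 19.1923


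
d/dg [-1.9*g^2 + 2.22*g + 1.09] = 2.22 - 3.8*g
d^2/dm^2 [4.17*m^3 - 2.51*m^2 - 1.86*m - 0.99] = 25.02*m - 5.02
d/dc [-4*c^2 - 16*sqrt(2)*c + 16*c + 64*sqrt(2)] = -8*c - 16*sqrt(2) + 16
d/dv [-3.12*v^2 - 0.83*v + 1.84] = -6.24*v - 0.83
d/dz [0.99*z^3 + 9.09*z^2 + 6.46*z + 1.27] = 2.97*z^2 + 18.18*z + 6.46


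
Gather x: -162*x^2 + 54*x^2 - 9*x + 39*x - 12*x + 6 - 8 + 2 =-108*x^2 + 18*x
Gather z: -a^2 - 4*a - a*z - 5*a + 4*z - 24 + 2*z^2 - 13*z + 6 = -a^2 - 9*a + 2*z^2 + z*(-a - 9) - 18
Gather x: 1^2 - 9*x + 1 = 2 - 9*x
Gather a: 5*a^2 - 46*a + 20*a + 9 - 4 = 5*a^2 - 26*a + 5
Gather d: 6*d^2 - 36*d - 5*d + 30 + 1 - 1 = 6*d^2 - 41*d + 30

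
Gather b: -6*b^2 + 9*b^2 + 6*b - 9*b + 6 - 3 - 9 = 3*b^2 - 3*b - 6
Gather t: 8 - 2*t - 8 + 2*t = 0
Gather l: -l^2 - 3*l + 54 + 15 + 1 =-l^2 - 3*l + 70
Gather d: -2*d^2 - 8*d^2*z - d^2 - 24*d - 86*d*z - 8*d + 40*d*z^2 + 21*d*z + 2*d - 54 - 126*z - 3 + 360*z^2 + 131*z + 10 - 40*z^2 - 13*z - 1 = d^2*(-8*z - 3) + d*(40*z^2 - 65*z - 30) + 320*z^2 - 8*z - 48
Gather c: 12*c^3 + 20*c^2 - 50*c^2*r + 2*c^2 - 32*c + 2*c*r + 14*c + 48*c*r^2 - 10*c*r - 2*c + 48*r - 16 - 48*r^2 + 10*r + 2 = 12*c^3 + c^2*(22 - 50*r) + c*(48*r^2 - 8*r - 20) - 48*r^2 + 58*r - 14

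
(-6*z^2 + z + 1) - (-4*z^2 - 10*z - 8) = -2*z^2 + 11*z + 9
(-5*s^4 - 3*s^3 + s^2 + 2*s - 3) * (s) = -5*s^5 - 3*s^4 + s^3 + 2*s^2 - 3*s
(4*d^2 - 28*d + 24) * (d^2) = 4*d^4 - 28*d^3 + 24*d^2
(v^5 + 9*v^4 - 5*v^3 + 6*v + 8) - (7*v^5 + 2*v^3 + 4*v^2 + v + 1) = -6*v^5 + 9*v^4 - 7*v^3 - 4*v^2 + 5*v + 7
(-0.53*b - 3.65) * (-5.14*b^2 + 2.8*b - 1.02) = 2.7242*b^3 + 17.277*b^2 - 9.6794*b + 3.723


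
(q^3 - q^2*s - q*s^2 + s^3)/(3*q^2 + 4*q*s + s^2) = (q^2 - 2*q*s + s^2)/(3*q + s)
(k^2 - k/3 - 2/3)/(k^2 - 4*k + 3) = (k + 2/3)/(k - 3)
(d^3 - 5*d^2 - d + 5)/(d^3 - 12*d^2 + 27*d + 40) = (d - 1)/(d - 8)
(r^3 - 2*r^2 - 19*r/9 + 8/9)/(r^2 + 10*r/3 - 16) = (3*r^2 + 2*r - 1)/(3*(r + 6))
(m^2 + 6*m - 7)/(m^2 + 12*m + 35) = (m - 1)/(m + 5)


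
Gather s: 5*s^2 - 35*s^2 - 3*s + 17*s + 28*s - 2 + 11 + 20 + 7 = -30*s^2 + 42*s + 36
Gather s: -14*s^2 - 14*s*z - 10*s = -14*s^2 + s*(-14*z - 10)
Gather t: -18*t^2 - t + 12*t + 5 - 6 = -18*t^2 + 11*t - 1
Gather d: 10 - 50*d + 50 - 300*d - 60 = -350*d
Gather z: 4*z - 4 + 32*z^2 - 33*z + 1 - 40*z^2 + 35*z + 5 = -8*z^2 + 6*z + 2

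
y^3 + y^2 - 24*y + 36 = (y - 3)*(y - 2)*(y + 6)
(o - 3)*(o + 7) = o^2 + 4*o - 21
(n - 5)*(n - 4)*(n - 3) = n^3 - 12*n^2 + 47*n - 60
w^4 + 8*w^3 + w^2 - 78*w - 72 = (w - 3)*(w + 1)*(w + 4)*(w + 6)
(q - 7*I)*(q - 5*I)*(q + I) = q^3 - 11*I*q^2 - 23*q - 35*I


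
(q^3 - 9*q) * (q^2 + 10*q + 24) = q^5 + 10*q^4 + 15*q^3 - 90*q^2 - 216*q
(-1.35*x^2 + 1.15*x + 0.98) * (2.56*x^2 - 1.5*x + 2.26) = -3.456*x^4 + 4.969*x^3 - 2.2672*x^2 + 1.129*x + 2.2148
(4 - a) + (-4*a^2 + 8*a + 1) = -4*a^2 + 7*a + 5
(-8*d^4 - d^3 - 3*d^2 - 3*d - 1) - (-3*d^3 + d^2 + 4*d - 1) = -8*d^4 + 2*d^3 - 4*d^2 - 7*d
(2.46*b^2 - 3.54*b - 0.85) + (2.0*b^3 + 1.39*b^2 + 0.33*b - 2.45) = 2.0*b^3 + 3.85*b^2 - 3.21*b - 3.3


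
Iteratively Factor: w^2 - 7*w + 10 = (w - 2)*(w - 5)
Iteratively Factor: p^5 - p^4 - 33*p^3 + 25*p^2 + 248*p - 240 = (p + 4)*(p^4 - 5*p^3 - 13*p^2 + 77*p - 60) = (p - 3)*(p + 4)*(p^3 - 2*p^2 - 19*p + 20) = (p - 5)*(p - 3)*(p + 4)*(p^2 + 3*p - 4) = (p - 5)*(p - 3)*(p - 1)*(p + 4)*(p + 4)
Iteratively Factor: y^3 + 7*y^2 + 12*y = (y + 3)*(y^2 + 4*y) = (y + 3)*(y + 4)*(y)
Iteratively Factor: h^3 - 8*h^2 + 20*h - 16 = (h - 2)*(h^2 - 6*h + 8) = (h - 2)^2*(h - 4)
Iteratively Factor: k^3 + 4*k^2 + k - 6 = (k + 2)*(k^2 + 2*k - 3) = (k - 1)*(k + 2)*(k + 3)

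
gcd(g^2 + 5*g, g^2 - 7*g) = g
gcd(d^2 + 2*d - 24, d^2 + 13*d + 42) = d + 6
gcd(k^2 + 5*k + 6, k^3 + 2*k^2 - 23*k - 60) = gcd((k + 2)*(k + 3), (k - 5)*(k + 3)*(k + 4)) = k + 3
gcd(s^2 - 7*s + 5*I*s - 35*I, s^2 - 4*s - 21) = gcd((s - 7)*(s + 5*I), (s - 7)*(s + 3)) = s - 7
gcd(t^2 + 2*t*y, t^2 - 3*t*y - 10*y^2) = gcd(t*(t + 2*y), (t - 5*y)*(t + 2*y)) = t + 2*y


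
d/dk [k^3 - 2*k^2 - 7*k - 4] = 3*k^2 - 4*k - 7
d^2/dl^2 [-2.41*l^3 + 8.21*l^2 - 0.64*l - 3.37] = 16.42 - 14.46*l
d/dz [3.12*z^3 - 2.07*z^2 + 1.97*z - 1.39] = 9.36*z^2 - 4.14*z + 1.97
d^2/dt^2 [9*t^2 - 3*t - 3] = 18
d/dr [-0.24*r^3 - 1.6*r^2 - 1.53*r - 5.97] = -0.72*r^2 - 3.2*r - 1.53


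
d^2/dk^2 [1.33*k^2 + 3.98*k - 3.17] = 2.66000000000000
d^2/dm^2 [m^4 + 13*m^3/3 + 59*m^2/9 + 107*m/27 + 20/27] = 12*m^2 + 26*m + 118/9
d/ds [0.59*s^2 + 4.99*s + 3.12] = 1.18*s + 4.99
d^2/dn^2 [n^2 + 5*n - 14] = 2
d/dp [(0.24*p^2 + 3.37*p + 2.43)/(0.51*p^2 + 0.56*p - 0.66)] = (-1.5843*p^2 - 2.7954*p - 3.585)/(0.2601*p^4 + 0.5712*p^3 - 0.3596*p^2 - 0.7392*p + 0.4356)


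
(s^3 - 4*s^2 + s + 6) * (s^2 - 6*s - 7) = s^5 - 10*s^4 + 18*s^3 + 28*s^2 - 43*s - 42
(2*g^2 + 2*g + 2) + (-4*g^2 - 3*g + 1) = -2*g^2 - g + 3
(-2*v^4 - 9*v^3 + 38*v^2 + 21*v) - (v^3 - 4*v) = -2*v^4 - 10*v^3 + 38*v^2 + 25*v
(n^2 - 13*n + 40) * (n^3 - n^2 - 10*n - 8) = n^5 - 14*n^4 + 43*n^3 + 82*n^2 - 296*n - 320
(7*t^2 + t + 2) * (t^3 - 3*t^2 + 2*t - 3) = 7*t^5 - 20*t^4 + 13*t^3 - 25*t^2 + t - 6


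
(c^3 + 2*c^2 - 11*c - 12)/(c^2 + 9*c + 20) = (c^2 - 2*c - 3)/(c + 5)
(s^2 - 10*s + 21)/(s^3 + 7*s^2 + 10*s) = (s^2 - 10*s + 21)/(s*(s^2 + 7*s + 10))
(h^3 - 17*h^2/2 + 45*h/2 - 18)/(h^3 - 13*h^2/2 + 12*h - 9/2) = (2*h^2 - 11*h + 12)/(2*h^2 - 7*h + 3)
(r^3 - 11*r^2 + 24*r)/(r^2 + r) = (r^2 - 11*r + 24)/(r + 1)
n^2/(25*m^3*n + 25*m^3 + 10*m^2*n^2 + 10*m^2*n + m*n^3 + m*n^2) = n^2/(m*(25*m^2*n + 25*m^2 + 10*m*n^2 + 10*m*n + n^3 + n^2))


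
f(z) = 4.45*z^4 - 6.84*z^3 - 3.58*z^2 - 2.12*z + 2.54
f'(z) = 17.8*z^3 - 20.52*z^2 - 7.16*z - 2.12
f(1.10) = -6.71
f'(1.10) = -11.13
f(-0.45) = 3.57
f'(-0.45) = -4.68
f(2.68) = 69.04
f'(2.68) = 173.94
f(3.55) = 350.65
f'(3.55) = 510.21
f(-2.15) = 153.61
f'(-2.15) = -258.48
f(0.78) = -2.89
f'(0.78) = -11.74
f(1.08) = -6.49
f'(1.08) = -11.36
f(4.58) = 1218.64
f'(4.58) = 1244.73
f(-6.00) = 7131.02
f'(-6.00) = -4542.68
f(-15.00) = 247595.09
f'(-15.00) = -64586.72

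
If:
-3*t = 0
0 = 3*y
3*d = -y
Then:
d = 0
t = 0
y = 0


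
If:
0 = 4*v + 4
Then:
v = -1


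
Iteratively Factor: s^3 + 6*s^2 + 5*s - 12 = (s + 4)*(s^2 + 2*s - 3) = (s + 3)*(s + 4)*(s - 1)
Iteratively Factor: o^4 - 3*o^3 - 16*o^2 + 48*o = (o - 3)*(o^3 - 16*o) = (o - 3)*(o + 4)*(o^2 - 4*o) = o*(o - 3)*(o + 4)*(o - 4)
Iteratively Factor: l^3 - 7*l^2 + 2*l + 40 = (l + 2)*(l^2 - 9*l + 20) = (l - 5)*(l + 2)*(l - 4)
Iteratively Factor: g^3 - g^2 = (g)*(g^2 - g) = g^2*(g - 1)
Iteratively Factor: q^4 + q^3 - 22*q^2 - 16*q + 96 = (q + 3)*(q^3 - 2*q^2 - 16*q + 32) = (q - 2)*(q + 3)*(q^2 - 16) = (q - 4)*(q - 2)*(q + 3)*(q + 4)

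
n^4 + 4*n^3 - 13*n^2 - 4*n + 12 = (n - 2)*(n - 1)*(n + 1)*(n + 6)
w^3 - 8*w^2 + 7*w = w*(w - 7)*(w - 1)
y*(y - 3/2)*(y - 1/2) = y^3 - 2*y^2 + 3*y/4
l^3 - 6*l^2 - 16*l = l*(l - 8)*(l + 2)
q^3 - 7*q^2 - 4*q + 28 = (q - 7)*(q - 2)*(q + 2)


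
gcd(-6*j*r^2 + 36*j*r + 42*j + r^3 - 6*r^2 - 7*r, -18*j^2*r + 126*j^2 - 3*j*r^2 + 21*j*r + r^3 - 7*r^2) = -6*j*r + 42*j + r^2 - 7*r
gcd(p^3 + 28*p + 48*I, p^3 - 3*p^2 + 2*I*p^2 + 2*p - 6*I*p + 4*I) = p + 2*I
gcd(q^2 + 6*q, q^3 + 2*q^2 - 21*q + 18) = q + 6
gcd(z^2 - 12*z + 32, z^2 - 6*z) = 1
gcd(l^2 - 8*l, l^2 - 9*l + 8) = l - 8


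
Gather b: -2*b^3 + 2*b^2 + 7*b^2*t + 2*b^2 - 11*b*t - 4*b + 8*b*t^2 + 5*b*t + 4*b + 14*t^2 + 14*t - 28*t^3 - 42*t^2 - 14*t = -2*b^3 + b^2*(7*t + 4) + b*(8*t^2 - 6*t) - 28*t^3 - 28*t^2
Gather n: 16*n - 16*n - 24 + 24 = 0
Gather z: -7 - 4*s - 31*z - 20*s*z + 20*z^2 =-4*s + 20*z^2 + z*(-20*s - 31) - 7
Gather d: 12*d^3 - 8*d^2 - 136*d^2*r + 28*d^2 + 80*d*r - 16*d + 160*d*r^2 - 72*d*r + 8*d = 12*d^3 + d^2*(20 - 136*r) + d*(160*r^2 + 8*r - 8)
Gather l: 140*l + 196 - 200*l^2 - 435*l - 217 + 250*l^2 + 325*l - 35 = 50*l^2 + 30*l - 56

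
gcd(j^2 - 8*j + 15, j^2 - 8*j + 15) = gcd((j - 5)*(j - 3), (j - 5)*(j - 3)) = j^2 - 8*j + 15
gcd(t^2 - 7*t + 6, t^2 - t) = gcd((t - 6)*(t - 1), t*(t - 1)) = t - 1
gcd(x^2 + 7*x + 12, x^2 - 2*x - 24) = x + 4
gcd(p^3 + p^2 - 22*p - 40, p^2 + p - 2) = p + 2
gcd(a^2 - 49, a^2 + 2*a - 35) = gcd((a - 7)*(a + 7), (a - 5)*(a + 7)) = a + 7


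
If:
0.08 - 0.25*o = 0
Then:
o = 0.32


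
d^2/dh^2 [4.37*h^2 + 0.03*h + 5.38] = 8.74000000000000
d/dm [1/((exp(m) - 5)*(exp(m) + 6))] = (-2*exp(m) - 1)*exp(m)/(exp(4*m) + 2*exp(3*m) - 59*exp(2*m) - 60*exp(m) + 900)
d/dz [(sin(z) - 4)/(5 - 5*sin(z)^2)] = (sin(z)^2 - 8*sin(z) + 1)/(5*cos(z)^3)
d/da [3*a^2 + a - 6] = 6*a + 1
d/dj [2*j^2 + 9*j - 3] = 4*j + 9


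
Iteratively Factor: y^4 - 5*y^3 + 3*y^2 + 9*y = (y - 3)*(y^3 - 2*y^2 - 3*y) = y*(y - 3)*(y^2 - 2*y - 3) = y*(y - 3)^2*(y + 1)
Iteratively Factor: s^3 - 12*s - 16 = (s + 2)*(s^2 - 2*s - 8) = (s + 2)^2*(s - 4)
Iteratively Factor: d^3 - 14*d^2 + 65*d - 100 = (d - 5)*(d^2 - 9*d + 20) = (d - 5)^2*(d - 4)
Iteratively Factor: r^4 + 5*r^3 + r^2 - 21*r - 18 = (r + 3)*(r^3 + 2*r^2 - 5*r - 6) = (r - 2)*(r + 3)*(r^2 + 4*r + 3) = (r - 2)*(r + 1)*(r + 3)*(r + 3)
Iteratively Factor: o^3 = (o)*(o^2) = o^2*(o)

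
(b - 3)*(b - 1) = b^2 - 4*b + 3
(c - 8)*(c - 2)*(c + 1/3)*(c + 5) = c^4 - 14*c^3/3 - 107*c^2/3 + 206*c/3 + 80/3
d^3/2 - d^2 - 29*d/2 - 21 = (d/2 + 1)*(d - 7)*(d + 3)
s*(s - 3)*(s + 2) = s^3 - s^2 - 6*s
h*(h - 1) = h^2 - h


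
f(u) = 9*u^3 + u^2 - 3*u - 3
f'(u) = 27*u^2 + 2*u - 3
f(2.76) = 185.56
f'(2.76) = 208.20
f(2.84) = 202.70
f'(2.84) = 220.45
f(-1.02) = -8.45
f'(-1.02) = 23.05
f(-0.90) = -6.05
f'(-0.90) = 17.07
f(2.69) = 171.35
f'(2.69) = 197.75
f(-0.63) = -2.96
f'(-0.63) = 6.46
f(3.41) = 355.26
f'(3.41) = 317.78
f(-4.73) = -918.85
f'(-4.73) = 591.61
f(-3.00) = -228.00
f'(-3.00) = 234.00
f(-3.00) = -228.00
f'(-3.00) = 234.00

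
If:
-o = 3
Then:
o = -3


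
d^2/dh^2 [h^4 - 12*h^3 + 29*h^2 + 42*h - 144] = 12*h^2 - 72*h + 58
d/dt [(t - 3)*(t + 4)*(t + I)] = 3*t^2 + 2*t*(1 + I) - 12 + I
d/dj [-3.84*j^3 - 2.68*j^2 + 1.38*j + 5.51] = -11.52*j^2 - 5.36*j + 1.38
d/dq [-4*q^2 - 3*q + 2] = -8*q - 3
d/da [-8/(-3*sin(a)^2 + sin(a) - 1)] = 8*(1 - 6*sin(a))*cos(a)/(3*sin(a)^2 - sin(a) + 1)^2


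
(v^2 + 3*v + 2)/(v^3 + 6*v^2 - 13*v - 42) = (v + 1)/(v^2 + 4*v - 21)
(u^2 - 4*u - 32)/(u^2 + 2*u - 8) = (u - 8)/(u - 2)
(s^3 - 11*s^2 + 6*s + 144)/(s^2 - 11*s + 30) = (s^2 - 5*s - 24)/(s - 5)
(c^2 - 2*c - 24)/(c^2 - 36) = (c + 4)/(c + 6)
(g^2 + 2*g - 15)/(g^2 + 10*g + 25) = (g - 3)/(g + 5)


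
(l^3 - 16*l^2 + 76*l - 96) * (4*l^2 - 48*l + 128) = 4*l^5 - 112*l^4 + 1200*l^3 - 6080*l^2 + 14336*l - 12288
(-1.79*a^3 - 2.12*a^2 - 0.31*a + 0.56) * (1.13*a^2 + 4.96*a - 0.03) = -2.0227*a^5 - 11.274*a^4 - 10.8118*a^3 - 0.8412*a^2 + 2.7869*a - 0.0168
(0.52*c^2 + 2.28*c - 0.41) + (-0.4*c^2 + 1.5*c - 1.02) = 0.12*c^2 + 3.78*c - 1.43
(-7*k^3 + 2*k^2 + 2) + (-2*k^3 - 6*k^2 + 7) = -9*k^3 - 4*k^2 + 9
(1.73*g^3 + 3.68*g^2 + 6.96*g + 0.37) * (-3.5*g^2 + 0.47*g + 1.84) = -6.055*g^5 - 12.0669*g^4 - 19.4472*g^3 + 8.7474*g^2 + 12.9803*g + 0.6808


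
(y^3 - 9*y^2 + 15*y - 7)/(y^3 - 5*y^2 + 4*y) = (y^2 - 8*y + 7)/(y*(y - 4))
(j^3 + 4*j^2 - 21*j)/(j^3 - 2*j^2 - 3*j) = (j + 7)/(j + 1)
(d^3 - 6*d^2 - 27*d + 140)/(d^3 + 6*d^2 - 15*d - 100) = (d - 7)/(d + 5)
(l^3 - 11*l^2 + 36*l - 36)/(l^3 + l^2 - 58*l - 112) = (l^3 - 11*l^2 + 36*l - 36)/(l^3 + l^2 - 58*l - 112)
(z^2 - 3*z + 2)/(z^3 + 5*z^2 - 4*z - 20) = (z - 1)/(z^2 + 7*z + 10)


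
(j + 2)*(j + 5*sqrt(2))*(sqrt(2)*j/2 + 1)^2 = j^4/2 + j^3 + 7*sqrt(2)*j^3/2 + 7*sqrt(2)*j^2 + 11*j^2 + 5*sqrt(2)*j + 22*j + 10*sqrt(2)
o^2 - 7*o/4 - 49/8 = (o - 7/2)*(o + 7/4)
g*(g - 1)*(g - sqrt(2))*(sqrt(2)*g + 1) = sqrt(2)*g^4 - sqrt(2)*g^3 - g^3 - sqrt(2)*g^2 + g^2 + sqrt(2)*g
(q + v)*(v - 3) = q*v - 3*q + v^2 - 3*v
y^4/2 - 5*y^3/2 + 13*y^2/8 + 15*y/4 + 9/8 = (y/2 + 1/4)*(y - 3)^2*(y + 1/2)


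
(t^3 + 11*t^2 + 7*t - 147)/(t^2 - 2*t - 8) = (-t^3 - 11*t^2 - 7*t + 147)/(-t^2 + 2*t + 8)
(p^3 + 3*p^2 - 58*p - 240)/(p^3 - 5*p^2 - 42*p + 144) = (p + 5)/(p - 3)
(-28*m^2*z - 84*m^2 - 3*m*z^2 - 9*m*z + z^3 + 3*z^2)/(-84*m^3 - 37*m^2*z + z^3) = (z + 3)/(3*m + z)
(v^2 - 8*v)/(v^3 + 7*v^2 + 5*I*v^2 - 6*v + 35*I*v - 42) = v*(v - 8)/(v^3 + v^2*(7 + 5*I) + v*(-6 + 35*I) - 42)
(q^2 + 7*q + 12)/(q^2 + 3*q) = (q + 4)/q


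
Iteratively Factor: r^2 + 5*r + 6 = (r + 2)*(r + 3)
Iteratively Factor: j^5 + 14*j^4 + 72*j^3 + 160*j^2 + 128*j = (j + 2)*(j^4 + 12*j^3 + 48*j^2 + 64*j) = (j + 2)*(j + 4)*(j^3 + 8*j^2 + 16*j) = (j + 2)*(j + 4)^2*(j^2 + 4*j) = (j + 2)*(j + 4)^3*(j)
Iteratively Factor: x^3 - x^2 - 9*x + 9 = (x - 3)*(x^2 + 2*x - 3) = (x - 3)*(x + 3)*(x - 1)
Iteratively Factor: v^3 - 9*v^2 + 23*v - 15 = (v - 5)*(v^2 - 4*v + 3) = (v - 5)*(v - 1)*(v - 3)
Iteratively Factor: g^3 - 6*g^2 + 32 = (g - 4)*(g^2 - 2*g - 8) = (g - 4)^2*(g + 2)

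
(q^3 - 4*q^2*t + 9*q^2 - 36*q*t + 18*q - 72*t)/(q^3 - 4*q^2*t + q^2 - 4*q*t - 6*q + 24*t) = (q + 6)/(q - 2)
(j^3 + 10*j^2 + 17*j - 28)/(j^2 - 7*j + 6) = (j^2 + 11*j + 28)/(j - 6)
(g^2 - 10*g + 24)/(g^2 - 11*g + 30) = (g - 4)/(g - 5)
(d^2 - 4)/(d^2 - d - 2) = (d + 2)/(d + 1)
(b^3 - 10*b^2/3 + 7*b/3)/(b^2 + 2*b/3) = (3*b^2 - 10*b + 7)/(3*b + 2)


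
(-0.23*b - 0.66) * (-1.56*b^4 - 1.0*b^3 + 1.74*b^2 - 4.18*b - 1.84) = 0.3588*b^5 + 1.2596*b^4 + 0.2598*b^3 - 0.187*b^2 + 3.182*b + 1.2144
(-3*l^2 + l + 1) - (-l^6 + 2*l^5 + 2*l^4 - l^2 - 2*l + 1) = l^6 - 2*l^5 - 2*l^4 - 2*l^2 + 3*l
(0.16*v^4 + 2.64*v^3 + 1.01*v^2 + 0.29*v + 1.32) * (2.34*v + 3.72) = 0.3744*v^5 + 6.7728*v^4 + 12.1842*v^3 + 4.4358*v^2 + 4.1676*v + 4.9104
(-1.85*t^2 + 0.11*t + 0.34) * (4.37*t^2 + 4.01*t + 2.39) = -8.0845*t^4 - 6.9378*t^3 - 2.4946*t^2 + 1.6263*t + 0.8126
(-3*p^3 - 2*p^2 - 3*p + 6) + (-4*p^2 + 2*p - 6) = -3*p^3 - 6*p^2 - p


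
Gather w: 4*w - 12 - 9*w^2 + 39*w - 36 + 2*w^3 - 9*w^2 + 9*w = 2*w^3 - 18*w^2 + 52*w - 48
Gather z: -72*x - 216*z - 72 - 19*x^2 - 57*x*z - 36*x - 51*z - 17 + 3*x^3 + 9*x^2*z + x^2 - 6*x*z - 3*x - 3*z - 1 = 3*x^3 - 18*x^2 - 111*x + z*(9*x^2 - 63*x - 270) - 90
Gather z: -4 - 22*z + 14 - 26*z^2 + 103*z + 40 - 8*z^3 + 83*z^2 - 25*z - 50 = -8*z^3 + 57*z^2 + 56*z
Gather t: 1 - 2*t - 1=-2*t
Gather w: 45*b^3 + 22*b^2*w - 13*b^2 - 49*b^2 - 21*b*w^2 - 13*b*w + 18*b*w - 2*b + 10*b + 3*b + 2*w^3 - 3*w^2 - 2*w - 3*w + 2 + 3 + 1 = 45*b^3 - 62*b^2 + 11*b + 2*w^3 + w^2*(-21*b - 3) + w*(22*b^2 + 5*b - 5) + 6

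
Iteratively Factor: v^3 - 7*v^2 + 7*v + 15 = (v - 5)*(v^2 - 2*v - 3) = (v - 5)*(v - 3)*(v + 1)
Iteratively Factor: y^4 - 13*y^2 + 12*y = (y - 1)*(y^3 + y^2 - 12*y) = (y - 3)*(y - 1)*(y^2 + 4*y) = y*(y - 3)*(y - 1)*(y + 4)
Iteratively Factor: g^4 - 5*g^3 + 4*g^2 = (g)*(g^3 - 5*g^2 + 4*g) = g^2*(g^2 - 5*g + 4) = g^2*(g - 4)*(g - 1)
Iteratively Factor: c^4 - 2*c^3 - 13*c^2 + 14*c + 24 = (c - 2)*(c^3 - 13*c - 12) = (c - 2)*(c + 3)*(c^2 - 3*c - 4) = (c - 4)*(c - 2)*(c + 3)*(c + 1)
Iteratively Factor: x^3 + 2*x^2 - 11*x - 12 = (x - 3)*(x^2 + 5*x + 4) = (x - 3)*(x + 1)*(x + 4)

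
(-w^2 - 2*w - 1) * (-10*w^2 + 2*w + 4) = 10*w^4 + 18*w^3 + 2*w^2 - 10*w - 4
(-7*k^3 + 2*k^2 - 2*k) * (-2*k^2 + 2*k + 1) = 14*k^5 - 18*k^4 + k^3 - 2*k^2 - 2*k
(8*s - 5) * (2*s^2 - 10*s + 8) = 16*s^3 - 90*s^2 + 114*s - 40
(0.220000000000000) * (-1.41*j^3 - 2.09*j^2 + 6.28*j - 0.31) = -0.3102*j^3 - 0.4598*j^2 + 1.3816*j - 0.0682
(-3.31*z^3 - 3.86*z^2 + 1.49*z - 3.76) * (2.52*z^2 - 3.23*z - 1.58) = -8.3412*z^5 + 0.9641*z^4 + 21.4524*z^3 - 8.1891*z^2 + 9.7906*z + 5.9408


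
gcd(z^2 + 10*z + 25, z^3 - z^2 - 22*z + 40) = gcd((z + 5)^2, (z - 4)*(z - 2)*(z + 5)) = z + 5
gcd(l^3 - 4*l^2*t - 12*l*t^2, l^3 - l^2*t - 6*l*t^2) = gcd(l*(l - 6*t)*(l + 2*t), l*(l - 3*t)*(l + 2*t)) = l^2 + 2*l*t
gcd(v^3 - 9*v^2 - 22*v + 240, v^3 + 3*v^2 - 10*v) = v + 5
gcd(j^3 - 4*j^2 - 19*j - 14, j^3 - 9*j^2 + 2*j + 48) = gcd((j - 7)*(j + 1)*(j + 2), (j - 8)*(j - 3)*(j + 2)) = j + 2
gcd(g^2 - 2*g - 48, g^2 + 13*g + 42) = g + 6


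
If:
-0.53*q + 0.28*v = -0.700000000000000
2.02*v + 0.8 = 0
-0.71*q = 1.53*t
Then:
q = 1.11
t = -0.52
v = -0.40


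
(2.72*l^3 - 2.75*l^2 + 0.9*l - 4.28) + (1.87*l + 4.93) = 2.72*l^3 - 2.75*l^2 + 2.77*l + 0.649999999999999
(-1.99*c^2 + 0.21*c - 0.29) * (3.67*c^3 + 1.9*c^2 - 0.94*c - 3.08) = -7.3033*c^5 - 3.0103*c^4 + 1.2053*c^3 + 5.3808*c^2 - 0.3742*c + 0.8932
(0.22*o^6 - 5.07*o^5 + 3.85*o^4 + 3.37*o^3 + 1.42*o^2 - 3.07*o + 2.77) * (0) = 0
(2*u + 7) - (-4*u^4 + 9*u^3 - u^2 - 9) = 4*u^4 - 9*u^3 + u^2 + 2*u + 16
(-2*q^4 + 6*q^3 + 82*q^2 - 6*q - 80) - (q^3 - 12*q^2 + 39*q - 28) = -2*q^4 + 5*q^3 + 94*q^2 - 45*q - 52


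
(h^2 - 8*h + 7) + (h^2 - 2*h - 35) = 2*h^2 - 10*h - 28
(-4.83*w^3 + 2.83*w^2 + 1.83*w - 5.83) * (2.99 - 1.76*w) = 8.5008*w^4 - 19.4225*w^3 + 5.2409*w^2 + 15.7325*w - 17.4317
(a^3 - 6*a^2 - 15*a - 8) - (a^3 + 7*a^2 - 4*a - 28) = -13*a^2 - 11*a + 20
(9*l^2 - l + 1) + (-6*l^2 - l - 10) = 3*l^2 - 2*l - 9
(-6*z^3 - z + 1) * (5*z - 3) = -30*z^4 + 18*z^3 - 5*z^2 + 8*z - 3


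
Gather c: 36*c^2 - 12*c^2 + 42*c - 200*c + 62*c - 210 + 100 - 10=24*c^2 - 96*c - 120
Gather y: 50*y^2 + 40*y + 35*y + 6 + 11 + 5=50*y^2 + 75*y + 22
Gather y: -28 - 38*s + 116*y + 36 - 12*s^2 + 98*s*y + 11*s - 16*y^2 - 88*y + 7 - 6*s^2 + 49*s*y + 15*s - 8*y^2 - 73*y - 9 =-18*s^2 - 12*s - 24*y^2 + y*(147*s - 45) + 6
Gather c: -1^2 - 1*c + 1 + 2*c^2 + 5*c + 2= 2*c^2 + 4*c + 2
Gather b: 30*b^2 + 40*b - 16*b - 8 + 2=30*b^2 + 24*b - 6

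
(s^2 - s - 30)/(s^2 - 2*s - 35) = (s - 6)/(s - 7)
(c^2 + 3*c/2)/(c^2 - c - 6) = c*(2*c + 3)/(2*(c^2 - c - 6))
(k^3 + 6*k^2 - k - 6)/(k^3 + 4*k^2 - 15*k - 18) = (k - 1)/(k - 3)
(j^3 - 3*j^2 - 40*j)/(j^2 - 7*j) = (j^2 - 3*j - 40)/(j - 7)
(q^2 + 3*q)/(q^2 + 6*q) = (q + 3)/(q + 6)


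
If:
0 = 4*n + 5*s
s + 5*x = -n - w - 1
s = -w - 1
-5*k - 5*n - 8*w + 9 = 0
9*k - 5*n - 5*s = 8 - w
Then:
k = 265/259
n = 270/259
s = -216/259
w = -43/259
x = -54/259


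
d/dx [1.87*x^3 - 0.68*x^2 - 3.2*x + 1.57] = 5.61*x^2 - 1.36*x - 3.2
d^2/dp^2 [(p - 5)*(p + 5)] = 2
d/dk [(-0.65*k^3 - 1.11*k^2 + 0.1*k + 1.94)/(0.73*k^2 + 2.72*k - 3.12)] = (-0.4745*k^4 - 3.536*k^3 + 2.9918*k^2 + 4.094*k - 5.5888)/(0.5329*k^4 + 3.9712*k^3 + 2.8432*k^2 - 16.9728*k + 9.7344)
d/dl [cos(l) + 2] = -sin(l)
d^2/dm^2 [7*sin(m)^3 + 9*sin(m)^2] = -63*sin(m)^3 - 36*sin(m)^2 + 42*sin(m) + 18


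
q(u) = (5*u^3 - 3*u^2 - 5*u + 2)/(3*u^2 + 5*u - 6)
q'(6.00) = 1.56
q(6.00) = 7.15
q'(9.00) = 1.61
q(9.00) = 11.91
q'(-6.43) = 1.15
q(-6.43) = -16.52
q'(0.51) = 2.31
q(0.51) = 0.25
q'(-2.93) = -37.42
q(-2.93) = -26.42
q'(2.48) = 1.39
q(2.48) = 1.91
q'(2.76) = 1.41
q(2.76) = 2.30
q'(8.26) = 1.60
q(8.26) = 10.73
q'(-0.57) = -0.49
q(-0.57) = -0.37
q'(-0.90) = -1.55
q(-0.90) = -0.05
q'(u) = (-6*u - 5)*(5*u^3 - 3*u^2 - 5*u + 2)/(3*u^2 + 5*u - 6)^2 + (15*u^2 - 6*u - 5)/(3*u^2 + 5*u - 6) = (15*u^4 + 50*u^3 - 90*u^2 + 24*u + 20)/(9*u^4 + 30*u^3 - 11*u^2 - 60*u + 36)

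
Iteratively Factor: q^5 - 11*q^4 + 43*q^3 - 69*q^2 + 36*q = (q - 3)*(q^4 - 8*q^3 + 19*q^2 - 12*q) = q*(q - 3)*(q^3 - 8*q^2 + 19*q - 12) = q*(q - 4)*(q - 3)*(q^2 - 4*q + 3) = q*(q - 4)*(q - 3)^2*(q - 1)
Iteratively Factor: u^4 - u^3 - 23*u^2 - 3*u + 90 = (u - 2)*(u^3 + u^2 - 21*u - 45) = (u - 2)*(u + 3)*(u^2 - 2*u - 15) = (u - 2)*(u + 3)^2*(u - 5)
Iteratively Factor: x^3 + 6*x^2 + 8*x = (x + 4)*(x^2 + 2*x) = (x + 2)*(x + 4)*(x)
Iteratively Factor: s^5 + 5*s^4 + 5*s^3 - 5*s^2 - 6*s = (s)*(s^4 + 5*s^3 + 5*s^2 - 5*s - 6) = s*(s + 1)*(s^3 + 4*s^2 + s - 6) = s*(s - 1)*(s + 1)*(s^2 + 5*s + 6) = s*(s - 1)*(s + 1)*(s + 3)*(s + 2)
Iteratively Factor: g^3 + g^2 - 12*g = (g + 4)*(g^2 - 3*g) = (g - 3)*(g + 4)*(g)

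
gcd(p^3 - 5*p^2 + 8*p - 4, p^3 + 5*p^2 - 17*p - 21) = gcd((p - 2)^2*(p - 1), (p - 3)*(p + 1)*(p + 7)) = 1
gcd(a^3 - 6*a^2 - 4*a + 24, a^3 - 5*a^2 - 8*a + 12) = a^2 - 4*a - 12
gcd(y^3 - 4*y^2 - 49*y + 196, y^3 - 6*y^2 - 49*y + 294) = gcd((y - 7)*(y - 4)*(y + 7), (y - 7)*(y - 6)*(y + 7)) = y^2 - 49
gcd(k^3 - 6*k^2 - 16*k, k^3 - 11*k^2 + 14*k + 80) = k^2 - 6*k - 16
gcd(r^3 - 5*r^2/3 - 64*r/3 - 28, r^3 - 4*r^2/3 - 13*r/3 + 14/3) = r + 2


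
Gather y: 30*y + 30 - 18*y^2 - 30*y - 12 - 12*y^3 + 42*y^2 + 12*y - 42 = -12*y^3 + 24*y^2 + 12*y - 24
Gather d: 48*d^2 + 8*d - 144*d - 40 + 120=48*d^2 - 136*d + 80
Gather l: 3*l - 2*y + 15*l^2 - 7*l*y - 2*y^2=15*l^2 + l*(3 - 7*y) - 2*y^2 - 2*y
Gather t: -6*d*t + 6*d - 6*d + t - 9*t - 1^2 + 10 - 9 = t*(-6*d - 8)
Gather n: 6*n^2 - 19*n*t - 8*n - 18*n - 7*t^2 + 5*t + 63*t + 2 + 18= 6*n^2 + n*(-19*t - 26) - 7*t^2 + 68*t + 20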